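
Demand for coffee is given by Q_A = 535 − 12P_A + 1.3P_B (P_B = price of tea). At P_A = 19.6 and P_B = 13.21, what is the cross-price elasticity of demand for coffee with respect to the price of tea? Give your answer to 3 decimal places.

At P_A = 19.6 and P_B = 13.21: Q_A = 316.973.
∂Q_A/∂P_B = 1.3.
ε = (∂Q_A/∂P_B)(P_B/Q_A) = 1.3 × (13.21/316.973) ≈ 0.054.
Since ε > 0, coffee and tea are substitutes.

0.054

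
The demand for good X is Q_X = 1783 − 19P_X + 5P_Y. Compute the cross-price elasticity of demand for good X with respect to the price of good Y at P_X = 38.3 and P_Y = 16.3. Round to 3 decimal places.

At P_X = 38.3 and P_Y = 16.3: Q_X = 1136.8.
∂Q_X/∂P_Y = 5.
ε = (∂Q_X/∂P_Y)(P_Y/Q_X) = 5 × (16.3/1136.8) ≈ 0.072.

0.072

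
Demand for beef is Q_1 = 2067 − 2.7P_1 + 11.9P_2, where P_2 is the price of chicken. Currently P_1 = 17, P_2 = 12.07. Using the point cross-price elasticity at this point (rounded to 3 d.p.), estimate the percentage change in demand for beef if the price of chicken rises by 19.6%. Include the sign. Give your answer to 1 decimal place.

1.3%

At P_1 = 17, P_2 = 12.07: Q_1 = 2164.733.
∂Q_1/∂P_2 = 11.9.
ε = (∂Q_1/∂P_2)(P_2/Q_1) = 11.9000 × 12.07/2164.733 ≈ 0.066.
%ΔQ_1 ≈ ε × %ΔP_2 = 0.066 × (19.6%) = 1.3%.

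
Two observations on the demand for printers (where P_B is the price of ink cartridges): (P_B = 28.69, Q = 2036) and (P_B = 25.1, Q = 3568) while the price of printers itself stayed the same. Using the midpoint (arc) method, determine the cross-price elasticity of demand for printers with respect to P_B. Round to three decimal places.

-4.096

ΔQ_A = 3568 − 2036 = 1532; ΔP_B = 25.1 − 28.69 = -3.59.
Midpoints: Q̄_A = 2802.0, P̄_B = 26.90.
ε = (ΔQ_A/Q̄_A)/(ΔP_B/P̄_B) = (1532/2802.0)/(-3.59/26.90) ≈ -4.096.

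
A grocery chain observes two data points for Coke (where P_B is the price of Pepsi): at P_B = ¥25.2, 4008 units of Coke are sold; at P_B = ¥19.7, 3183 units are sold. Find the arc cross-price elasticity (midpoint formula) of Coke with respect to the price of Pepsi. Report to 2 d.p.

ΔQ_A = 3183 − 4008 = -825; ΔP_B = 19.7 − 25.2 = -5.5.
Midpoints: Q̄_A = 3595.5, P̄_B = 22.45.
ε = (ΔQ_A/Q̄_A)/(ΔP_B/P̄_B) = (-825/3595.5)/(-5.5/22.45) ≈ 0.94.

0.94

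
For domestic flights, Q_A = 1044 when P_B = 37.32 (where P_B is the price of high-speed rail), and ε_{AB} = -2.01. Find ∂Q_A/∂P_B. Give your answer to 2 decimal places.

-56.23

ε = (∂Q_A/∂P_B)·(P_B/Q_A) ⇒ ∂Q_A/∂P_B = ε·Q_A/P_B = -2.01 × 1044/37.32 ≈ -56.23.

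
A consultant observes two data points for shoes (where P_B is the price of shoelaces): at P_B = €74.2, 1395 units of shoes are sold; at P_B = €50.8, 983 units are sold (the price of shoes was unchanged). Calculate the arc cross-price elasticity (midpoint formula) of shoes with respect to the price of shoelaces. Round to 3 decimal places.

ΔQ_A = 983 − 1395 = -412; ΔP_B = 50.8 − 74.2 = -23.4.
Midpoints: Q̄_A = 1189.0, P̄_B = 62.50.
ε = (ΔQ_A/Q̄_A)/(ΔP_B/P̄_B) = (-412/1189.0)/(-23.4/62.50) ≈ 0.926.
ε > 0: shoes and shoelaces are substitutes.

0.926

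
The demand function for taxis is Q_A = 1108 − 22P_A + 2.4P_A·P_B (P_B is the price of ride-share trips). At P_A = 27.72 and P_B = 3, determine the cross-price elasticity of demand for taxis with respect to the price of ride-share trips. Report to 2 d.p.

0.29

At P_A = 27.72 and P_B = 3: Q_A = 697.744.
∂Q_A/∂P_B = 2.4P_A = 2.4(27.72) = 66.5280.
ε = (∂Q_A/∂P_B)(P_B/Q_A) = 66.5280 × (3/697.744) ≈ 0.29.
ε > 0: substitutes.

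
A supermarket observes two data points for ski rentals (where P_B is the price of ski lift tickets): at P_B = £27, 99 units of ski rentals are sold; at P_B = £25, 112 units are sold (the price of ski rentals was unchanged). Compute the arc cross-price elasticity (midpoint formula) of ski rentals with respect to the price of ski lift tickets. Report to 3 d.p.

ΔQ_A = 112 − 99 = 13; ΔP_B = 25 − 27 = -2.
Midpoints: Q̄_A = 105.5, P̄_B = 26.00.
ε = (ΔQ_A/Q̄_A)/(ΔP_B/P̄_B) = (13/105.5)/(-2/26.00) ≈ -1.602.
ε < 0: ski rentals and ski lift tickets are complements.

-1.602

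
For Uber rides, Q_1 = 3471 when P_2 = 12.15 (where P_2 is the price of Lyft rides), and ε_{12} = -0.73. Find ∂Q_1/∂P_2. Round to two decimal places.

-208.55

ε = (∂Q_1/∂P_2)·(P_2/Q_1) ⇒ ∂Q_1/∂P_2 = ε·Q_1/P_2 = -0.73 × 3471/12.15 ≈ -208.55.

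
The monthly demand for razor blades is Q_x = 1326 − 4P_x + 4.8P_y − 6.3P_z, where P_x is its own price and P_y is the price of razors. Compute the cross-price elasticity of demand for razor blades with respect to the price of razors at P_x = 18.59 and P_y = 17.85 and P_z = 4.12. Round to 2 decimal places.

0.07

At P_x = 18.59 and P_y = 17.85 and P_z = 4.12: Q_x = 1311.364.
∂Q_x/∂P_y = 4.8.
ε = (∂Q_x/∂P_y)(P_y/Q_x) = 4.8 × (17.85/1311.364) ≈ 0.07.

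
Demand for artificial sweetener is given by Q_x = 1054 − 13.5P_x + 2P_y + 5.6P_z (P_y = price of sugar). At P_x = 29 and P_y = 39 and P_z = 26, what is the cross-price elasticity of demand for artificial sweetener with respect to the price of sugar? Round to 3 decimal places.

0.088

At P_x = 29 and P_y = 39 and P_z = 26: Q_x = 886.1.
∂Q_x/∂P_y = 2.
ε = (∂Q_x/∂P_y)(P_y/Q_x) = 2 × (39/886.1) ≈ 0.088.
Since ε > 0, artificial sweetener and sugar are substitutes.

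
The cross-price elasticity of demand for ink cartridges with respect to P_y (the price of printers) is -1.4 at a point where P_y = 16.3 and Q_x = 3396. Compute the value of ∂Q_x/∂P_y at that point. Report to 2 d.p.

ε = (∂Q_x/∂P_y)·(P_y/Q_x) ⇒ ∂Q_x/∂P_y = ε·Q_x/P_y = -1.4 × 3396/16.3 ≈ -291.68.

-291.68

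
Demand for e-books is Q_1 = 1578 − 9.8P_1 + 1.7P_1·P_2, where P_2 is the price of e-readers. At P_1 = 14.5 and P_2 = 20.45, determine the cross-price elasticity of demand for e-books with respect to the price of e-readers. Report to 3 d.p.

At P_1 = 14.5 and P_2 = 20.45: Q_1 = 1939.993.
∂Q_1/∂P_2 = 1.7P_1 = 1.7(14.5) = 24.6500.
ε = (∂Q_1/∂P_2)(P_2/Q_1) = 24.6500 × (20.45/1939.993) ≈ 0.260.
ε > 0: substitutes.

0.260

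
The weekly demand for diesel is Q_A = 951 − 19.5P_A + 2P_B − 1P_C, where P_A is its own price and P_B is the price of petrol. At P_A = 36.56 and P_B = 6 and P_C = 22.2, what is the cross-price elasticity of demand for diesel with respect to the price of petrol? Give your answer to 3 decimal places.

At P_A = 36.56 and P_B = 6 and P_C = 22.2: Q_A = 227.88.
∂Q_A/∂P_B = 2.
ε = (∂Q_A/∂P_B)(P_B/Q_A) = 2 × (6/227.88) ≈ 0.053.

0.053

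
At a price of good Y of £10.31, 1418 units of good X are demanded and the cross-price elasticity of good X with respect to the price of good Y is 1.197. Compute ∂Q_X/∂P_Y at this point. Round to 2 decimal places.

ε = (∂Q_X/∂P_Y)·(P_Y/Q_X) ⇒ ∂Q_X/∂P_Y = ε·Q_X/P_Y = 1.197 × 1418/10.31 ≈ 164.63.

164.63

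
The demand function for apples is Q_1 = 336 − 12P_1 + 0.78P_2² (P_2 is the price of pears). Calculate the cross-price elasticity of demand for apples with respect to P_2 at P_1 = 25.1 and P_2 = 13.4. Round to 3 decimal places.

At P_1 = 25.1 and P_2 = 13.4: Q_1 = 174.857.
∂Q_1/∂P_2 = 1.56P_2 = 1.56(13.4) = 20.9040.
ε = (∂Q_1/∂P_2)(P_2/Q_1) = 20.9040 × (13.4/174.857) ≈ 1.602.
ε > 0: substitutes.

1.602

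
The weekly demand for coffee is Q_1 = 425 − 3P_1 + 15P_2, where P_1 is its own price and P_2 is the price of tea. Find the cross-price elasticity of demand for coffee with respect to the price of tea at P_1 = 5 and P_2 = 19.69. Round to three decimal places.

0.419

At P_1 = 5 and P_2 = 19.69: Q_1 = 705.35.
∂Q_1/∂P_2 = 15.
ε = (∂Q_1/∂P_2)(P_2/Q_1) = 15 × (19.69/705.35) ≈ 0.419.
Since ε > 0, coffee and tea are substitutes.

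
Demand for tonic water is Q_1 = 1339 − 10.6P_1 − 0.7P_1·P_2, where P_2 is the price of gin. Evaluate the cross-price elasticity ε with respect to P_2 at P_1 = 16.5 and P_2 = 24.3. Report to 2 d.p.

At P_1 = 16.5 and P_2 = 24.3: Q_1 = 883.435.
∂Q_1/∂P_2 = -0.7P_1 = -0.7(16.5) = -11.5500.
ε = (∂Q_1/∂P_2)(P_2/Q_1) = -11.5500 × (24.3/883.435) ≈ -0.32.

-0.32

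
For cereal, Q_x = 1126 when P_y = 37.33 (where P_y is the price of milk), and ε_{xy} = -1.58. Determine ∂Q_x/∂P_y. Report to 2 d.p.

ε = (∂Q_x/∂P_y)·(P_y/Q_x) ⇒ ∂Q_x/∂P_y = ε·Q_x/P_y = -1.58 × 1126/37.33 ≈ -47.66.

-47.66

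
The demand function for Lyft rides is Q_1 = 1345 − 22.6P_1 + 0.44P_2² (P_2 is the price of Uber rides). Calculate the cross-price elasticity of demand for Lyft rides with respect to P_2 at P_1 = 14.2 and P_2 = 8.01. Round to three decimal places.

0.054

At P_1 = 14.2 and P_2 = 8.01: Q_1 = 1052.310.
∂Q_1/∂P_2 = 0.88P_2 = 0.88(8.01) = 7.0488.
ε = (∂Q_1/∂P_2)(P_2/Q_1) = 7.0488 × (8.01/1052.310) ≈ 0.054.
ε > 0: substitutes.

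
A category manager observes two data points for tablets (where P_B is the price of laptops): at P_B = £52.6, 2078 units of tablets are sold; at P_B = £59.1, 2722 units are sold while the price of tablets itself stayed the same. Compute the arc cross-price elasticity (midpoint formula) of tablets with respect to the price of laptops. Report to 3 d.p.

ΔQ_A = 2722 − 2078 = 644; ΔP_B = 59.1 − 52.6 = 6.5.
Midpoints: Q̄_A = 2400.0, P̄_B = 55.85.
ε = (ΔQ_A/Q̄_A)/(ΔP_B/P̄_B) = (644/2400.0)/(6.5/55.85) ≈ 2.306.

2.306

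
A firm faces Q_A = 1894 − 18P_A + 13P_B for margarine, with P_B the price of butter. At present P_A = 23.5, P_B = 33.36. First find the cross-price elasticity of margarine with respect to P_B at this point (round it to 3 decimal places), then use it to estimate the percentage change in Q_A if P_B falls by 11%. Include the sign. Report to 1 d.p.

At P_A = 23.5, P_B = 33.36: Q_A = 1904.68.
∂Q_A/∂P_B = 13.
ε = (∂Q_A/∂P_B)(P_B/Q_A) = 13.0000 × 33.36/1904.68 ≈ 0.228.
%ΔQ_A ≈ ε × %ΔP_B = 0.228 × (-11%) = -2.5%.

-2.5%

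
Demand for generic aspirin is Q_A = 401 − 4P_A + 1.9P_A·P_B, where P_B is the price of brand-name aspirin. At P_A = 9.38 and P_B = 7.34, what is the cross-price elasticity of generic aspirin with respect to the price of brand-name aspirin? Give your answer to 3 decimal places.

At P_A = 9.38 and P_B = 7.34: Q_A = 494.293.
∂Q_A/∂P_B = 1.9P_A = 1.9(9.38) = 17.8220.
ε = (∂Q_A/∂P_B)(P_B/Q_A) = 17.8220 × (7.34/494.293) ≈ 0.265.

0.265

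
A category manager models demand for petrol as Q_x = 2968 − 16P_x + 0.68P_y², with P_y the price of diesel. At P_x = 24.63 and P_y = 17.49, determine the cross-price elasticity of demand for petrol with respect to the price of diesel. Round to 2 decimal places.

At P_x = 24.63 and P_y = 17.49: Q_x = 2781.932.
∂Q_x/∂P_y = 1.36P_y = 1.36(17.49) = 23.7864.
ε = (∂Q_x/∂P_y)(P_y/Q_x) = 23.7864 × (17.49/2781.932) ≈ 0.15.

0.15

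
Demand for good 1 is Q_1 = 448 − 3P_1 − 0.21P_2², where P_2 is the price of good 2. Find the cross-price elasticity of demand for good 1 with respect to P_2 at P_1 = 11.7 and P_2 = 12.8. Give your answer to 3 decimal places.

At P_1 = 11.7 and P_2 = 12.8: Q_1 = 378.494.
∂Q_1/∂P_2 = -0.42P_2 = -0.42(12.8) = -5.3760.
ε = (∂Q_1/∂P_2)(P_2/Q_1) = -5.3760 × (12.8/378.494) ≈ -0.182.

-0.182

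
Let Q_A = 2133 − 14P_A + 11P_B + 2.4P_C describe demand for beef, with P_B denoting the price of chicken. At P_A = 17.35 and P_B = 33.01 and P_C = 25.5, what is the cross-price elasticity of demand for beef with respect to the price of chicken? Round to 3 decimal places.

At P_A = 17.35 and P_B = 33.01 and P_C = 25.5: Q_A = 2314.41.
∂Q_A/∂P_B = 11.
ε = (∂Q_A/∂P_B)(P_B/Q_A) = 11 × (33.01/2314.41) ≈ 0.157.
Since ε > 0, beef and chicken are substitutes.

0.157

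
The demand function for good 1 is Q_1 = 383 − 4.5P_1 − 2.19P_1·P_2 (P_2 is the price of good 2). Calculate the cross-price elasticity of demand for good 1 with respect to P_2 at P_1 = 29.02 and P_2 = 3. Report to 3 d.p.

-3.088

At P_1 = 29.02 and P_2 = 3: Q_1 = 61.749.
∂Q_1/∂P_2 = -2.19P_1 = -2.19(29.02) = -63.5538.
ε = (∂Q_1/∂P_2)(P_2/Q_1) = -63.5538 × (3/61.749) ≈ -3.088.
ε < 0: complements.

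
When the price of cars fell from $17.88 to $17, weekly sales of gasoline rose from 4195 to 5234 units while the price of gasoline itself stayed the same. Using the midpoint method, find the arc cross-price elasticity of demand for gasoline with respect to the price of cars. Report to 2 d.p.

-4.37

ΔQ_A = 5234 − 4195 = 1039; ΔP_B = 17 − 17.88 = -0.88.
Midpoints: Q̄_A = 4714.5, P̄_B = 17.44.
ε = (ΔQ_A/Q̄_A)/(ΔP_B/P̄_B) = (1039/4714.5)/(-0.88/17.44) ≈ -4.37.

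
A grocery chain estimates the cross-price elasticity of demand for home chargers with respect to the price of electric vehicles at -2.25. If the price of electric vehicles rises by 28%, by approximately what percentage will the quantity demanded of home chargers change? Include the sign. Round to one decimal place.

%ΔQ ≈ ε × %ΔP of electric vehicles = -2.25 × (28%) = -63.0%.

-63.0%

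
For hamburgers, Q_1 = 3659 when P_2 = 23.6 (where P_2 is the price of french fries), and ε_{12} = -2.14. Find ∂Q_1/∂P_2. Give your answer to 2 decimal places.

ε = (∂Q_1/∂P_2)·(P_2/Q_1) ⇒ ∂Q_1/∂P_2 = ε·Q_1/P_2 = -2.14 × 3659/23.6 ≈ -331.79.

-331.79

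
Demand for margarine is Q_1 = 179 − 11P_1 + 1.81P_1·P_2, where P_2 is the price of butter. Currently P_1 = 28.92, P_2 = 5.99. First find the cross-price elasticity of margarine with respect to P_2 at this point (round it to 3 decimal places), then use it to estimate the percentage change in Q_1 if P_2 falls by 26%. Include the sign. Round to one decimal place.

-46.7%

At P_1 = 28.92, P_2 = 5.99: Q_1 = 174.428.
∂Q_1/∂P_2 = 1.81P_1 = 52.3452.
ε = (∂Q_1/∂P_2)(P_2/Q_1) = 52.3452 × 5.99/174.428 ≈ 1.798.
%ΔQ_1 ≈ ε × %ΔP_2 = 1.798 × (-26%) = -46.7%.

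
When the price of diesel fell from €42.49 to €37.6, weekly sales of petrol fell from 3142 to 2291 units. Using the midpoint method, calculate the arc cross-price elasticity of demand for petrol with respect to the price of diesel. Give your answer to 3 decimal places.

2.565

ΔQ_A = 2291 − 3142 = -851; ΔP_B = 37.6 − 42.49 = -4.89.
Midpoints: Q̄_A = 2716.5, P̄_B = 40.05.
ε = (ΔQ_A/Q̄_A)/(ΔP_B/P̄_B) = (-851/2716.5)/(-4.89/40.05) ≈ 2.565.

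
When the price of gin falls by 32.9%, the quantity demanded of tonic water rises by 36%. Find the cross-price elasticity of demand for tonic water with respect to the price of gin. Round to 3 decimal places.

ε = (%ΔQ of tonic water) / (%ΔP of gin) = (36%) / (-32.9%) ≈ -1.094.
Negative cross-price elasticity: complements.

-1.094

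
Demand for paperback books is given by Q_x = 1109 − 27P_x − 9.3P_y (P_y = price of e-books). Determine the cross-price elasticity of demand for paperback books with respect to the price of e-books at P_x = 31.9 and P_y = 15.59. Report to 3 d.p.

-1.412

At P_x = 31.9 and P_y = 15.59: Q_x = 102.713.
∂Q_x/∂P_y = -9.3.
ε = (∂Q_x/∂P_y)(P_y/Q_x) = -9.3 × (15.59/102.713) ≈ -1.412.
Since ε < 0, paperback books and e-books are complements.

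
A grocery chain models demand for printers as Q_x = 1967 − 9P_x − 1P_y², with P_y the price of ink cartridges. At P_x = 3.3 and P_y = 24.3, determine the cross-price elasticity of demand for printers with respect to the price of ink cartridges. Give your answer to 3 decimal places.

-0.877

At P_x = 3.3 and P_y = 24.3: Q_x = 1346.81.
∂Q_x/∂P_y = -2P_y = -2(24.3) = -48.6000.
ε = (∂Q_x/∂P_y)(P_y/Q_x) = -48.6000 × (24.3/1346.81) ≈ -0.877.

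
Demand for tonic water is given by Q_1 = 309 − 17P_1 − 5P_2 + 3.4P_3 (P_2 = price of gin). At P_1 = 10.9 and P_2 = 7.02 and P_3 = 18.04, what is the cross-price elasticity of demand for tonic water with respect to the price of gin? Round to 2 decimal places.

At P_1 = 10.9 and P_2 = 7.02 and P_3 = 18.04: Q_1 = 149.936.
∂Q_1/∂P_2 = -5.
ε = (∂Q_1/∂P_2)(P_2/Q_1) = -5 × (7.02/149.936) ≈ -0.23.
Since ε < 0, tonic water and gin are complements.

-0.23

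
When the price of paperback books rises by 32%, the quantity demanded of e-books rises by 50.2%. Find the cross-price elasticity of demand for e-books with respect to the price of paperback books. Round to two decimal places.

1.57

ε = (%ΔQ of e-books) / (%ΔP of paperback books) = (50.2%) / (32%) ≈ 1.57.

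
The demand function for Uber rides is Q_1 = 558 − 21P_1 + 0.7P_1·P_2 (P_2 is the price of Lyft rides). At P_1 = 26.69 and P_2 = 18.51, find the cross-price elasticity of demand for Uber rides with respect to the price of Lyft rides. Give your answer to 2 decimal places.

At P_1 = 26.69 and P_2 = 18.51: Q_1 = 343.332.
∂Q_1/∂P_2 = 0.7P_1 = 0.7(26.69) = 18.6830.
ε = (∂Q_1/∂P_2)(P_2/Q_1) = 18.6830 × (18.51/343.332) ≈ 1.01.
ε > 0: substitutes.

1.01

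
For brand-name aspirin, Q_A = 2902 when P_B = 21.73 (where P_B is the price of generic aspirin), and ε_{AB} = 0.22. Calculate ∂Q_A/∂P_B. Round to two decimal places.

ε = (∂Q_A/∂P_B)·(P_B/Q_A) ⇒ ∂Q_A/∂P_B = ε·Q_A/P_B = 0.22 × 2902/21.73 ≈ 29.38.

29.38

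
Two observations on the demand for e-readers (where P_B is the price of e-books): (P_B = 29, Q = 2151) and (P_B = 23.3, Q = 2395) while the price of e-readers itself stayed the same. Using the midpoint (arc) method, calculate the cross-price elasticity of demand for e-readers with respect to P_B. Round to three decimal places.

-0.492

ΔQ_A = 2395 − 2151 = 244; ΔP_B = 23.3 − 29 = -5.7.
Midpoints: Q̄_A = 2273.0, P̄_B = 26.15.
ε = (ΔQ_A/Q̄_A)/(ΔP_B/P̄_B) = (244/2273.0)/(-5.7/26.15) ≈ -0.492.
ε < 0: e-readers and e-books are complements.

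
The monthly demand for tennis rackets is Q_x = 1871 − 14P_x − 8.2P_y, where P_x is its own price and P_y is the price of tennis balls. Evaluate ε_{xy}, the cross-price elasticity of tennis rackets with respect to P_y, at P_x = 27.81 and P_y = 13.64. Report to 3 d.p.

At P_x = 27.81 and P_y = 13.64: Q_x = 1369.812.
∂Q_x/∂P_y = -8.2.
ε = (∂Q_x/∂P_y)(P_y/Q_x) = -8.2 × (13.64/1369.812) ≈ -0.082.

-0.082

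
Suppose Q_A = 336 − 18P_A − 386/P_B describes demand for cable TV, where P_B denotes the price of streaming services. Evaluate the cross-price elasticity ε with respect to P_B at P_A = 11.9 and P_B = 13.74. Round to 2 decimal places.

At P_A = 11.9 and P_B = 13.74: Q_A = 93.707.
∂Q_A/∂P_B = 386/P_B² = 2.0446.
ε = (∂Q_A/∂P_B)(P_B/Q_A) = 2.0446 × (13.74/93.707) ≈ 0.30.
ε > 0: substitutes.

0.30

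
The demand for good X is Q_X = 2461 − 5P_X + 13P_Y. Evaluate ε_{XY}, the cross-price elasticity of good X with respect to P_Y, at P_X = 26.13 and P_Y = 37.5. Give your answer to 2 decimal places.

0.17

At P_X = 26.13 and P_Y = 37.5: Q_X = 2817.85.
∂Q_X/∂P_Y = 13.
ε = (∂Q_X/∂P_Y)(P_Y/Q_X) = 13 × (37.5/2817.85) ≈ 0.17.
Since ε > 0, good X and good Y are substitutes.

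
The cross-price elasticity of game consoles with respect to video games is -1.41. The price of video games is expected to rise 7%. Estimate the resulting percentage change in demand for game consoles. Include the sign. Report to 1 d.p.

-9.9%

%ΔQ ≈ ε × %ΔP of video games = -1.41 × (7%) = -9.9%.
Demand for game consoles falls by about 9.9%.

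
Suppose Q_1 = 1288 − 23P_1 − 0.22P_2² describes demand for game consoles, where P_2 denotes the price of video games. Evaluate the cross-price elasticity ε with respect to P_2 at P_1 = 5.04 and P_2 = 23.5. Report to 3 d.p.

At P_1 = 5.04 and P_2 = 23.5: Q_1 = 1050.585.
∂Q_1/∂P_2 = -0.44P_2 = -0.44(23.5) = -10.3400.
ε = (∂Q_1/∂P_2)(P_2/Q_1) = -10.3400 × (23.5/1050.585) ≈ -0.231.

-0.231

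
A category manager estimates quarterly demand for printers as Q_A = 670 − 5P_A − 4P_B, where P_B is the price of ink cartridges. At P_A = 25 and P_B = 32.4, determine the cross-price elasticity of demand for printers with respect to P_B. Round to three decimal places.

At P_A = 25 and P_B = 32.4: Q_A = 415.4.
∂Q_A/∂P_B = -4.
ε = (∂Q_A/∂P_B)(P_B/Q_A) = -4 × (32.4/415.4) ≈ -0.312.

-0.312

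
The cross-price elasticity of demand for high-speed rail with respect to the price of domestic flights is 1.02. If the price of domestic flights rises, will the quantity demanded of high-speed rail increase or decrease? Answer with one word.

ε > 0 and the price of domestic flights rises, so the quantity of high-speed rail moves in the same direction: it increases.

increase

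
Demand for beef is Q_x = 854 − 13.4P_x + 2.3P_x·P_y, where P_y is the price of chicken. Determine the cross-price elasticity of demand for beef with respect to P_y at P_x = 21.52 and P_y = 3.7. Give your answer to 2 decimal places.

0.24

At P_x = 21.52 and P_y = 3.7: Q_x = 748.767.
∂Q_x/∂P_y = 2.3P_x = 2.3(21.52) = 49.4960.
ε = (∂Q_x/∂P_y)(P_y/Q_x) = 49.4960 × (3.7/748.767) ≈ 0.24.
ε > 0: substitutes.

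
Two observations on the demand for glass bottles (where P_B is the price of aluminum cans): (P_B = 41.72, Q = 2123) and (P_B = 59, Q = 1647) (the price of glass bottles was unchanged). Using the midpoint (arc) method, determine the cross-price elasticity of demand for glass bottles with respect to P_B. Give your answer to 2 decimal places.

ΔQ_A = 1647 − 2123 = -476; ΔP_B = 59 − 41.72 = 17.28.
Midpoints: Q̄_A = 1885.0, P̄_B = 50.36.
ε = (ΔQ_A/Q̄_A)/(ΔP_B/P̄_B) = (-476/1885.0)/(17.28/50.36) ≈ -0.74.
ε < 0: glass bottles and aluminum cans are complements.

-0.74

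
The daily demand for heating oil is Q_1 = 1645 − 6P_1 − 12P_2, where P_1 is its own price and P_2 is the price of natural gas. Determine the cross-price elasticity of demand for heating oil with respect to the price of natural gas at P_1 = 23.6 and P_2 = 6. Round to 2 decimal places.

-0.05

At P_1 = 23.6 and P_2 = 6: Q_1 = 1431.4.
∂Q_1/∂P_2 = -12.
ε = (∂Q_1/∂P_2)(P_2/Q_1) = -12 × (6/1431.4) ≈ -0.05.
Since ε < 0, heating oil and natural gas are complements.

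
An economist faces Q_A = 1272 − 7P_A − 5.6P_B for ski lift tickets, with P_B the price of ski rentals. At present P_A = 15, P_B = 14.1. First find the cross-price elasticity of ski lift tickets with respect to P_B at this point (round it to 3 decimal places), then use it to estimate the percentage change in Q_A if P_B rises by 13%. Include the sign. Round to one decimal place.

At P_A = 15, P_B = 14.1: Q_A = 1088.04.
∂Q_A/∂P_B = -5.6.
ε = (∂Q_A/∂P_B)(P_B/Q_A) = -5.6000 × 14.1/1088.04 ≈ -0.073.
%ΔQ_A ≈ ε × %ΔP_B = -0.073 × (13%) = -0.9%.

-0.9%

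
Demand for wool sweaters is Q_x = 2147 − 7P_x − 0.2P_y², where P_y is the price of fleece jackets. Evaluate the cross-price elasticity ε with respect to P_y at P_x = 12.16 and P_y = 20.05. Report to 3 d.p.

At P_x = 12.16 and P_y = 20.05: Q_x = 1981.480.
∂Q_x/∂P_y = -0.4P_y = -0.4(20.05) = -8.0200.
ε = (∂Q_x/∂P_y)(P_y/Q_x) = -8.0200 × (20.05/1981.480) ≈ -0.081.

-0.081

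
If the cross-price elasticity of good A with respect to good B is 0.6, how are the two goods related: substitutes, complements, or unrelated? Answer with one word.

ε = 0.6 > 0, so a higher price of good B raises demand for good A: substitutes.

substitutes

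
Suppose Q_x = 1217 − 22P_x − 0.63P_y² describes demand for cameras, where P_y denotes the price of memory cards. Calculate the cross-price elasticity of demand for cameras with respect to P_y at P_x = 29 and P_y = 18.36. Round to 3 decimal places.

At P_x = 29 and P_y = 18.36: Q_x = 366.634.
∂Q_x/∂P_y = -1.26P_y = -1.26(18.36) = -23.1336.
ε = (∂Q_x/∂P_y)(P_y/Q_x) = -23.1336 × (18.36/366.634) ≈ -1.158.

-1.158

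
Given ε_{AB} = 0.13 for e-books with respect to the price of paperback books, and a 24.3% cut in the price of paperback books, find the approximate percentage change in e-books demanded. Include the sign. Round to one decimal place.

%ΔQ ≈ ε × %ΔP of paperback books = 0.13 × (-24.3%) = -3.2%.

-3.2%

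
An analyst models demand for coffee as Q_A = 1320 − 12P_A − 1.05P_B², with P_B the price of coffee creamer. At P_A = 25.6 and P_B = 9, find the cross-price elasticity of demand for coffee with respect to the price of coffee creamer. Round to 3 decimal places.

At P_A = 25.6 and P_B = 9: Q_A = 927.75.
∂Q_A/∂P_B = -2.1P_B = -2.1(9) = -18.9000.
ε = (∂Q_A/∂P_B)(P_B/Q_A) = -18.9000 × (9/927.75) ≈ -0.183.

-0.183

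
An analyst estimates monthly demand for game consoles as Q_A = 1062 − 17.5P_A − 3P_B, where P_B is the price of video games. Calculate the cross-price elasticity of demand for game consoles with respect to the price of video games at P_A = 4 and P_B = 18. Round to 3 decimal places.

At P_A = 4 and P_B = 18: Q_A = 938.
∂Q_A/∂P_B = -3.
ε = (∂Q_A/∂P_B)(P_B/Q_A) = -3 × (18/938) ≈ -0.058.

-0.058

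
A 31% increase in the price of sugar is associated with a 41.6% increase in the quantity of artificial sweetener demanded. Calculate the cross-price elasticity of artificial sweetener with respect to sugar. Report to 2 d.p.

1.34

ε = (%ΔQ of artificial sweetener) / (%ΔP of sugar) = (41.6%) / (31%) ≈ 1.34.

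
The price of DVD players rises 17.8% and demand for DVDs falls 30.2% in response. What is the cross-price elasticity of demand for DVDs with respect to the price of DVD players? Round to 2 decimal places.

-1.70

ε = (%ΔQ of DVDs) / (%ΔP of DVD players) = (-30.2%) / (17.8%) ≈ -1.70.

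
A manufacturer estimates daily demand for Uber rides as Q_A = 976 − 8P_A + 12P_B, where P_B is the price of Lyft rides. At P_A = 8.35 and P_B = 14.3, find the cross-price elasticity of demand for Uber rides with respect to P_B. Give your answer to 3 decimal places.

At P_A = 8.35 and P_B = 14.3: Q_A = 1080.8.
∂Q_A/∂P_B = 12.
ε = (∂Q_A/∂P_B)(P_B/Q_A) = 12 × (14.3/1080.8) ≈ 0.159.
Since ε > 0, Uber rides and Lyft rides are substitutes.

0.159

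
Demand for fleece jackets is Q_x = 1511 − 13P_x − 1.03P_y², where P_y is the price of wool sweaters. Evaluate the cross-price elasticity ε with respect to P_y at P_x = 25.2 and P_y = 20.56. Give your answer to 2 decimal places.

At P_x = 25.2 and P_y = 20.56: Q_x = 748.005.
∂Q_x/∂P_y = -2.06P_y = -2.06(20.56) = -42.3536.
ε = (∂Q_x/∂P_y)(P_y/Q_x) = -42.3536 × (20.56/748.005) ≈ -1.16.

-1.16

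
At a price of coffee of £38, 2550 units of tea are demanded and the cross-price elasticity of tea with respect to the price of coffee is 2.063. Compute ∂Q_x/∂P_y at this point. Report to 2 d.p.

ε = (∂Q_x/∂P_y)·(P_y/Q_x) ⇒ ∂Q_x/∂P_y = ε·Q_x/P_y = 2.063 × 2550/38 ≈ 138.44.

138.44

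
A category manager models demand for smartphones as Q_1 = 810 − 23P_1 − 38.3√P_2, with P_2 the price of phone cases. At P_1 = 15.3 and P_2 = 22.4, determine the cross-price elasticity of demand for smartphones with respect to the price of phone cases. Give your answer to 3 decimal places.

At P_1 = 15.3 and P_2 = 22.4: Q_1 = 276.831.
∂Q_1/∂P_2 = -38.3/(2√P_2) = -38.3/(2√22.4) = -4.0462.
ε = (∂Q_1/∂P_2)(P_2/Q_1) = -4.0462 × (22.4/276.831) ≈ -0.327.

-0.327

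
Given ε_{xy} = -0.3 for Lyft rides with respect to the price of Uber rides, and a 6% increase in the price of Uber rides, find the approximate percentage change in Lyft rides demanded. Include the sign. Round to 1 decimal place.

%ΔQ ≈ ε × %ΔP of Uber rides = -0.3 × (6%) = -1.8%.

-1.8%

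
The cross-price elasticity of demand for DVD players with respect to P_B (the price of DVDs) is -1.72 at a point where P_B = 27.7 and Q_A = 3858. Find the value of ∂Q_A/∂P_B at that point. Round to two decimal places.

-239.56

ε = (∂Q_A/∂P_B)·(P_B/Q_A) ⇒ ∂Q_A/∂P_B = ε·Q_A/P_B = -1.72 × 3858/27.7 ≈ -239.56.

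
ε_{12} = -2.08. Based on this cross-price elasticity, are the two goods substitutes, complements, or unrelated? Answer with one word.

complements

ε = -2.08 < 0, so a higher price of good 2 lowers demand for good 1: complements.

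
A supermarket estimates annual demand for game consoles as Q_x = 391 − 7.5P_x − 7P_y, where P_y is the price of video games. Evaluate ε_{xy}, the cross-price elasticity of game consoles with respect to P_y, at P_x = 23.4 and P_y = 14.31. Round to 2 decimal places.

-0.87

At P_x = 23.4 and P_y = 14.31: Q_x = 115.33.
∂Q_x/∂P_y = -7.
ε = (∂Q_x/∂P_y)(P_y/Q_x) = -7 × (14.31/115.33) ≈ -0.87.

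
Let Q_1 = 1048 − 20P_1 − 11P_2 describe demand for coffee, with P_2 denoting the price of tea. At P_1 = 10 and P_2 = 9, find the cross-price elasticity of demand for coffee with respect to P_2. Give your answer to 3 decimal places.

-0.132

At P_1 = 10 and P_2 = 9: Q_1 = 749.
∂Q_1/∂P_2 = -11.
ε = (∂Q_1/∂P_2)(P_2/Q_1) = -11 × (9/749) ≈ -0.132.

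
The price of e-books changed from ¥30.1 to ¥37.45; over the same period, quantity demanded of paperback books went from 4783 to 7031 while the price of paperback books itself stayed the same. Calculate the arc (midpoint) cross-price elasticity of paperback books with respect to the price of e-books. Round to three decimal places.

ΔQ_A = 7031 − 4783 = 2248; ΔP_B = 37.45 − 30.1 = 7.35.
Midpoints: Q̄_A = 5907.0, P̄_B = 33.78.
ε = (ΔQ_A/Q̄_A)/(ΔP_B/P̄_B) = (2248/5907.0)/(7.35/33.78) ≈ 1.749.

1.749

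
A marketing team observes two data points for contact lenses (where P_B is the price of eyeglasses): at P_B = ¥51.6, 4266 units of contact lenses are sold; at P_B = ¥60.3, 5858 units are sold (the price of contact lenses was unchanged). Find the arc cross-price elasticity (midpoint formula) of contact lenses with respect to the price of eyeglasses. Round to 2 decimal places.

2.02

ΔQ_A = 5858 − 4266 = 1592; ΔP_B = 60.3 − 51.6 = 8.7.
Midpoints: Q̄_A = 5062.0, P̄_B = 55.95.
ε = (ΔQ_A/Q̄_A)/(ΔP_B/P̄_B) = (1592/5062.0)/(8.7/55.95) ≈ 2.02.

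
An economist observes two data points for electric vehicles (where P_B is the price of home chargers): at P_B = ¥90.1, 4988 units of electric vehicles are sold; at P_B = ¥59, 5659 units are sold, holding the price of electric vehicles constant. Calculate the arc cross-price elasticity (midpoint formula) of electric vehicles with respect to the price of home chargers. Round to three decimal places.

ΔQ_A = 5659 − 4988 = 671; ΔP_B = 59 − 90.1 = -31.1.
Midpoints: Q̄_A = 5323.5, P̄_B = 74.55.
ε = (ΔQ_A/Q̄_A)/(ΔP_B/P̄_B) = (671/5323.5)/(-31.1/74.55) ≈ -0.302.

-0.302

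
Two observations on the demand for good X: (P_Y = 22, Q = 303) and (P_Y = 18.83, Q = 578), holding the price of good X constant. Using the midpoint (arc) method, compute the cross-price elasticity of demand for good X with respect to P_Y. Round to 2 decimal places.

-4.02

ΔQ_X = 578 − 303 = 275; ΔP_Y = 18.83 − 22 = -3.17.
Midpoints: Q̄_X = 440.5, P̄_Y = 20.41.
ε = (ΔQ_X/Q̄_X)/(ΔP_Y/P̄_Y) = (275/440.5)/(-3.17/20.41) ≈ -4.02.
ε < 0: good X and good Y are complements.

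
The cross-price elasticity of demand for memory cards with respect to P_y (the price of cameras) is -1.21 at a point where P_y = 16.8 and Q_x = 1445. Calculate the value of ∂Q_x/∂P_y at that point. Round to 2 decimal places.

-104.07

ε = (∂Q_x/∂P_y)·(P_y/Q_x) ⇒ ∂Q_x/∂P_y = ε·Q_x/P_y = -1.21 × 1445/16.8 ≈ -104.07.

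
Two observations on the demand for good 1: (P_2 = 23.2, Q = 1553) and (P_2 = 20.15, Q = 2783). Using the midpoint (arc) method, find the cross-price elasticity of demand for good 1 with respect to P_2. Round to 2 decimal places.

ΔQ_1 = 2783 − 1553 = 1230; ΔP_2 = 20.15 − 23.2 = -3.05.
Midpoints: Q̄_1 = 2168.0, P̄_2 = 21.67.
ε = (ΔQ_1/Q̄_1)/(ΔP_2/P̄_2) = (1230/2168.0)/(-3.05/21.67) ≈ -4.03.

-4.03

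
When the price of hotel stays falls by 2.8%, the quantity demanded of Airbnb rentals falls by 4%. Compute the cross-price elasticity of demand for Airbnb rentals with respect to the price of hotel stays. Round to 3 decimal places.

ε = (%ΔQ of Airbnb rentals) / (%ΔP of hotel stays) = (-4%) / (-2.8%) ≈ 1.429.

1.429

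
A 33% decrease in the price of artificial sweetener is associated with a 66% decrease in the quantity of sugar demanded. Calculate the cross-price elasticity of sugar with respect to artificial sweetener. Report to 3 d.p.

ε = (%ΔQ of sugar) / (%ΔP of artificial sweetener) = (-66%) / (-33%) ≈ 2.000.
Positive cross-price elasticity: substitutes.

2.000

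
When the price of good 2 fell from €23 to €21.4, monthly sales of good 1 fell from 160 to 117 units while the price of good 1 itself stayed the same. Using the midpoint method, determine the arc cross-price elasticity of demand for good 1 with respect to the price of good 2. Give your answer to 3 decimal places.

ΔQ_1 = 117 − 160 = -43; ΔP_2 = 21.4 − 23 = -1.6.
Midpoints: Q̄_1 = 138.5, P̄_2 = 22.20.
ε = (ΔQ_1/Q̄_1)/(ΔP_2/P̄_2) = (-43/138.5)/(-1.6/22.20) ≈ 4.308.
ε > 0: good 1 and good 2 are substitutes.

4.308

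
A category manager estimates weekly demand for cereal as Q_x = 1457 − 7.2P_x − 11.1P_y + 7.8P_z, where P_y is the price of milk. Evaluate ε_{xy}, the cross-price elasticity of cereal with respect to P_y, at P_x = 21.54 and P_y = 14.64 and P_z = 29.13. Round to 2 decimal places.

-0.12

At P_x = 21.54 and P_y = 14.64 and P_z = 29.13: Q_x = 1366.622.
∂Q_x/∂P_y = -11.1.
ε = (∂Q_x/∂P_y)(P_y/Q_x) = -11.1 × (14.64/1366.622) ≈ -0.12.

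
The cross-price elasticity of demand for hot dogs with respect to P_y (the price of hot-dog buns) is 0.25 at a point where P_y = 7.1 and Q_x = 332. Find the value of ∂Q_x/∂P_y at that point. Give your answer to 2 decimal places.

ε = (∂Q_x/∂P_y)·(P_y/Q_x) ⇒ ∂Q_x/∂P_y = ε·Q_x/P_y = 0.25 × 332/7.1 ≈ 11.69.

11.69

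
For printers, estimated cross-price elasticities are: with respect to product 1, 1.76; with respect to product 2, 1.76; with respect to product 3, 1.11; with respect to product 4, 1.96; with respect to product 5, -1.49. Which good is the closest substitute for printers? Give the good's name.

Substitutes have ε > 0. Among the positive values, 1.96 (product 4) is largest.

product 4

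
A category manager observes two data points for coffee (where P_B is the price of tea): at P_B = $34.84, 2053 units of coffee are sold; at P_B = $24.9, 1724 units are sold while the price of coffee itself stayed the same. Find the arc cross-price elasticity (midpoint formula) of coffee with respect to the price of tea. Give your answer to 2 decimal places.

0.52

ΔQ_A = 1724 − 2053 = -329; ΔP_B = 24.9 − 34.84 = -9.94.
Midpoints: Q̄_A = 1888.5, P̄_B = 29.87.
ε = (ΔQ_A/Q̄_A)/(ΔP_B/P̄_B) = (-329/1888.5)/(-9.94/29.87) ≈ 0.52.
ε > 0: coffee and tea are substitutes.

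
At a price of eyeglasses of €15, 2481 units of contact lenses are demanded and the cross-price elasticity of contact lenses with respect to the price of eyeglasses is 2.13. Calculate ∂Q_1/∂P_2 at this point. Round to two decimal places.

352.30

ε = (∂Q_1/∂P_2)·(P_2/Q_1) ⇒ ∂Q_1/∂P_2 = ε·Q_1/P_2 = 2.13 × 2481/15 ≈ 352.30.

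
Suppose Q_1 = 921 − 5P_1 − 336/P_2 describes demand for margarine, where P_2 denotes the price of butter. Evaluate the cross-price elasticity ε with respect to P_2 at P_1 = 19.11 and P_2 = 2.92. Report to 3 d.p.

0.162

At P_1 = 19.11 and P_2 = 2.92: Q_1 = 710.382.
∂Q_1/∂P_2 = 336/P_2² = 39.4070.
ε = (∂Q_1/∂P_2)(P_2/Q_1) = 39.4070 × (2.92/710.382) ≈ 0.162.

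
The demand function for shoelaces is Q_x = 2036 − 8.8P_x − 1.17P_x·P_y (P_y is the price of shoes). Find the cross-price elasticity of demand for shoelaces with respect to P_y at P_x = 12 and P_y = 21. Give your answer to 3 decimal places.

-0.180

At P_x = 12 and P_y = 21: Q_x = 1635.56.
∂Q_x/∂P_y = -1.17P_x = -1.17(12) = -14.0400.
ε = (∂Q_x/∂P_y)(P_y/Q_x) = -14.0400 × (21/1635.56) ≈ -0.180.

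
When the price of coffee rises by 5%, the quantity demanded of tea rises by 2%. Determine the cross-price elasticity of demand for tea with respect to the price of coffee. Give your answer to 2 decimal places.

0.40

ε = (%ΔQ of tea) / (%ΔP of coffee) = (2%) / (5%) ≈ 0.40.
Positive cross-price elasticity: substitutes.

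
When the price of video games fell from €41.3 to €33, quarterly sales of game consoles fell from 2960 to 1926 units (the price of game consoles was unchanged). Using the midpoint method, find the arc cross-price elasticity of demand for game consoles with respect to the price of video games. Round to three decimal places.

ΔQ_A = 1926 − 2960 = -1034; ΔP_B = 33 − 41.3 = -8.3.
Midpoints: Q̄_A = 2443.0, P̄_B = 37.15.
ε = (ΔQ_A/Q̄_A)/(ΔP_B/P̄_B) = (-1034/2443.0)/(-8.3/37.15) ≈ 1.894.
ε > 0: game consoles and video games are substitutes.

1.894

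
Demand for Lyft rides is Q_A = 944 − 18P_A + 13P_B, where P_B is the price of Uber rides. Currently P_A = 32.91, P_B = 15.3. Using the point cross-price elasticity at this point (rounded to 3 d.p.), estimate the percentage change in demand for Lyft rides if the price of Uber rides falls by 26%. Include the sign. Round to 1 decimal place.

-9.4%

At P_A = 32.91, P_B = 15.3: Q_A = 550.52.
∂Q_A/∂P_B = 13.
ε = (∂Q_A/∂P_B)(P_B/Q_A) = 13.0000 × 15.3/550.52 ≈ 0.361.
%ΔQ_A ≈ ε × %ΔP_B = 0.361 × (-26%) = -9.4%.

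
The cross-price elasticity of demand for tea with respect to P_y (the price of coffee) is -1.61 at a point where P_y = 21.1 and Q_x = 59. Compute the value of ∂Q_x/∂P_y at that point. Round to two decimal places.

-4.50

ε = (∂Q_x/∂P_y)·(P_y/Q_x) ⇒ ∂Q_x/∂P_y = ε·Q_x/P_y = -1.61 × 59/21.1 ≈ -4.50.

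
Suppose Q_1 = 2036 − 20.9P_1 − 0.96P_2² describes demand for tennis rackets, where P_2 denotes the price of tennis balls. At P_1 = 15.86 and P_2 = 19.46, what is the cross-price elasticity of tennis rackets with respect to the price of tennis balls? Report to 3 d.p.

-0.542

At P_1 = 15.86 and P_2 = 19.46: Q_1 = 1340.982.
∂Q_1/∂P_2 = -1.92P_2 = -1.92(19.46) = -37.3632.
ε = (∂Q_1/∂P_2)(P_2/Q_1) = -37.3632 × (19.46/1340.982) ≈ -0.542.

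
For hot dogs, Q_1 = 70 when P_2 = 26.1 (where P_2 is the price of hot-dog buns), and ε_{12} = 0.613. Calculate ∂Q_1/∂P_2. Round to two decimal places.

ε = (∂Q_1/∂P_2)·(P_2/Q_1) ⇒ ∂Q_1/∂P_2 = ε·Q_1/P_2 = 0.613 × 70/26.1 ≈ 1.64.

1.64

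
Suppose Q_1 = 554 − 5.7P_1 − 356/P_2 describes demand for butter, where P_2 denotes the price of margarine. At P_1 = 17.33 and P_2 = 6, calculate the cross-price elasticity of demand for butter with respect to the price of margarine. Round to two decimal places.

0.15

At P_1 = 17.33 and P_2 = 6: Q_1 = 395.886.
∂Q_1/∂P_2 = 356/P_2² = 9.8889.
ε = (∂Q_1/∂P_2)(P_2/Q_1) = 9.8889 × (6/395.886) ≈ 0.15.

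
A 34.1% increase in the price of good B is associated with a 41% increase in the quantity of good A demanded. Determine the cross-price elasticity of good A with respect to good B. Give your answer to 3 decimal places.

1.202

ε = (%ΔQ of good A) / (%ΔP of good B) = (41%) / (34.1%) ≈ 1.202.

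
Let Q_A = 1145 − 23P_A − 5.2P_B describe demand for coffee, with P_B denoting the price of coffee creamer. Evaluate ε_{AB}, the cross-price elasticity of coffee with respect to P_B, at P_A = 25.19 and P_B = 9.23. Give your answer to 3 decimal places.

At P_A = 25.19 and P_B = 9.23: Q_A = 517.634.
∂Q_A/∂P_B = -5.2.
ε = (∂Q_A/∂P_B)(P_B/Q_A) = -5.2 × (9.23/517.634) ≈ -0.093.

-0.093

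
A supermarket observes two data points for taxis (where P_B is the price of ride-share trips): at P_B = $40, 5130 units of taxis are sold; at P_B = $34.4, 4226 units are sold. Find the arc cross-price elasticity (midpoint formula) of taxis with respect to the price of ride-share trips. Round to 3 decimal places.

1.284

ΔQ_A = 4226 − 5130 = -904; ΔP_B = 34.4 − 40 = -5.6.
Midpoints: Q̄_A = 4678.0, P̄_B = 37.20.
ε = (ΔQ_A/Q̄_A)/(ΔP_B/P̄_B) = (-904/4678.0)/(-5.6/37.20) ≈ 1.284.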